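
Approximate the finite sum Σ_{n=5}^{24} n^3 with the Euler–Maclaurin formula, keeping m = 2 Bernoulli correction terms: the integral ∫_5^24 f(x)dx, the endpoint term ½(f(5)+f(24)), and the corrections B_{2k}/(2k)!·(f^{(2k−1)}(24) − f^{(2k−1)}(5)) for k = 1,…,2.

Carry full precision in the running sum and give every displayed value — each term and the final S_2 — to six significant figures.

Integral: ∫_5^24 x^3 dx = 82787.8.
½[f(5) + f(24)] = ½[125.000 + 13824.0] = 6974.50.
Integral + boundary = 89762.2.
Order-1 term: 1/12 · (1728.00 − 75.0000) = 137.750.
Running total after k=1: 89900.0.
Order-2 term: −1/720 · (6.00000 − 6.00000) = 0.00000.

S_2 ≈ 89900.0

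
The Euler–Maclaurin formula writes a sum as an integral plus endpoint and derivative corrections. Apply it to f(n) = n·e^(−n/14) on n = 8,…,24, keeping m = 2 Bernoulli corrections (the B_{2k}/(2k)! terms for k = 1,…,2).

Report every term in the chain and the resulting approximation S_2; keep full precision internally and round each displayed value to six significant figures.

S_2 ≈ 82.5132

∫_8^24 x·e^(−x/14) dx evaluates to 78.1241.
Endpoint term: (f(8) + f(24))/2 = (4.51774 + 4.32222)/2 = 4.41998.
Running total after boundary: 82.5441.
k=1: B_{2}/(2)! × [f^{(1)}(24) − f^{(1)}(8)] = 1/12 × (-0.128637 − 0.242022) = -0.0308883.
Running total after k=1: 82.5132.
k=2: B_{4}/(4)! × [f^{(3)}(24) − f^{(3)}(8)] = −1/720 × (0.00118136 − 0.00699724) = 8.07760e-06.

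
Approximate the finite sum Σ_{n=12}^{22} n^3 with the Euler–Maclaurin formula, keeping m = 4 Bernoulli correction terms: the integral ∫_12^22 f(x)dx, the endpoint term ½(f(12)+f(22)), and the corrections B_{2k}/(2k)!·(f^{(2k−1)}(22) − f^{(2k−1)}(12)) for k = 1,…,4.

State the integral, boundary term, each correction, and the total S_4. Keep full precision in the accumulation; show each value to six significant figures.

S_4 ≈ 59653.0

∫_12^22 x^3 dx evaluates to 53380.0.
Endpoint term: (f(12) + f(22))/2 = (1728.00 + 10648.0)/2 = 6188.00.
So far: 59568.0.
Order-1 term: 1/12 · (1452.00 − 432.000) = 85.0000.
After k=1: 59653.0.
Order-2 term: −1/720 · (6.00000 − 6.00000) = 0.00000.
After k=2: 59653.0.
Order-3 term: 1/30240 · (0.00000 − 0.00000) = 0.00000.
After k=3: 59653.0.
Order-4 term: −1/1209600 · (0.00000 − 0.00000) = 0.00000.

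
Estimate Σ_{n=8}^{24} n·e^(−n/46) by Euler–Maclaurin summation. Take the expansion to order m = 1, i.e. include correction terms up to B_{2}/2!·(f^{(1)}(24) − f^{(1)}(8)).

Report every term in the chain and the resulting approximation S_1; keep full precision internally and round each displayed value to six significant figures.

The integral term ∫_8^24 x·e^(−x/46) dx = 176.449.
½[f(8) + f(24)] = ½[6.72296 + 14.2437] = 10.4833.
Running total after boundary: 186.933.
k=1: B_{2}/(2)! × [f^{(1)}(24) − f^{(1)}(8)] = 1/12 × (0.283842 − 0.694219) = -0.0341981.

S_1 ≈ 186.898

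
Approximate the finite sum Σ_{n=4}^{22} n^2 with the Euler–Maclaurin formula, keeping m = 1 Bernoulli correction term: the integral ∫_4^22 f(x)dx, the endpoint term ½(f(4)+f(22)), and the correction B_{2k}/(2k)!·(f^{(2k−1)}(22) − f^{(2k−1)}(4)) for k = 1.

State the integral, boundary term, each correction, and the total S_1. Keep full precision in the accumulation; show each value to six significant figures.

The integral term ∫_4^22 x^2 dx = 3528.00.
½[f(4) + f(22)] = ½[16.0000 + 484.000] = 250.000.
So far: 3778.00.
k=1: B_{2}/(2)! × [f^{(1)}(22) − f^{(1)}(4)] = 1/12 × (44.0000 − 8.00000) = 3.00000.

S_1 ≈ 3781.00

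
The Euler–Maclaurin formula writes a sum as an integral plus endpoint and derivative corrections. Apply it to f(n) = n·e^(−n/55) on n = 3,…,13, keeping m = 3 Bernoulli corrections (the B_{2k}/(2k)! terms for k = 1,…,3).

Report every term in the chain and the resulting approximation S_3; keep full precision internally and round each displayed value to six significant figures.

S_3 ≈ 74.4822

The integral term ∫_3^13 x·e^(−x/55) dx = 67.9545.
Endpoint term: (f(3) + f(13))/2 = (2.84075 + 10.2634)/2 = 6.55208.
Integral + boundary = 74.5066.
k=1: B_{2}/(2)! × [f^{(1)}(13) − f^{(1)}(3)] = 1/12 × (0.602886 − 0.895266) = -0.0243650.
After k=1: 74.4822.
k=2: B_{4}/(4)! × [f^{(3)}(13) − f^{(3)}(3)] = −1/720 × (0.000721280 − 0.000922015) = 2.78799e-07.
After k=2: 74.4822.
k=3: B_{6}/(6)! × [f^{(5)}(13) − f^{(5)}(3)] = 1/30240 × (4.10995e-07 − 5.11760e-07) = -3.33219e-12.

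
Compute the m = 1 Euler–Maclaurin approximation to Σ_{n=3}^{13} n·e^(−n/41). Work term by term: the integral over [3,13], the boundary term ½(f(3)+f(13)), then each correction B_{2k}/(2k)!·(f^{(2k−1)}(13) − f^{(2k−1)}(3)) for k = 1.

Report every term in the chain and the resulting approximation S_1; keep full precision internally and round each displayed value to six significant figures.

S_1 ≈ 70.4049

∫_3^13 x·e^(−x/41) dx evaluates to 64.3073.
Endpoint term: (f(3) + f(13))/2 = (2.78833 + 9.46761)/2 = 6.12797.
Integral + boundary = 70.4353.
k=1: B_{2}/(2)! × [f^{(1)}(13) − f^{(1)}(3)] = 1/12 × (0.497360 − 0.861434) = -0.0303395.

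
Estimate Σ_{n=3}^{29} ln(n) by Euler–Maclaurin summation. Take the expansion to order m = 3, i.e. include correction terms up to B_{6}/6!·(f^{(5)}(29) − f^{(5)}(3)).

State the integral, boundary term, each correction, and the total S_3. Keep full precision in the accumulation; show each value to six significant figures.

The integral term ∫_3^29 ln(x) dx = 68.3557.
½[f(3) + f(29)] = ½[1.09861 + 3.36730] = 2.23295.
Integral + boundary = 70.5887.
k=1: B_{2}/(2)! × [f^{(1)}(29) − f^{(1)}(3)] = 1/12 × (0.0344828 − 0.333333) = -0.0249042.
Running total after k=1: 70.5638.
k=2: B_{4}/(4)! × [f^{(3)}(29) − f^{(3)}(3)] = −1/720 × (8.20042e-05 − 0.0740741) = 0.000102767.
Running total after k=2: 70.5639.
k=3: B_{6}/(6)! × [f^{(5)}(29) − f^{(5)}(3)] = 1/30240 × (1.17010e-06 − 0.0987654) = -3.26601e-06.

S_3 ≈ 70.5639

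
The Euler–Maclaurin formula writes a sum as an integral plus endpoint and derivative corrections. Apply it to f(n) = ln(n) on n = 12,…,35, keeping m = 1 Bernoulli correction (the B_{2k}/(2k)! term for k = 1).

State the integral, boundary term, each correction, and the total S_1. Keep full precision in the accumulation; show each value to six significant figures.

S_1 ≈ 74.6339

∫_12^35 ln(x) dx evaluates to 71.6183.
Boundary: ½(f(12) + f(35)) = ½(2.48491 + 3.55535) = 3.02013.
Integral + boundary = 74.6384.
Order-1 term: 1/12 · (0.0285714 − 0.0833333) = -0.00456349.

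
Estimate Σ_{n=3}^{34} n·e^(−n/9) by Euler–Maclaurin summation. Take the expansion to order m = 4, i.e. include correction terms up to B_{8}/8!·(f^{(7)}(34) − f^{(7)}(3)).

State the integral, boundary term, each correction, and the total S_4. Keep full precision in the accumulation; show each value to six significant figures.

S_4 ≈ 69.9519

Integral: ∫_3^34 x·e^(−x/9) dx = 68.5334.
Endpoint term: (f(3) + f(34))/2 = (2.14959 + 0.777698)/2 = 1.46365.
Running total after boundary: 69.9970.
Order-1 term: 1/12 · (-0.0635374 − 0.477688) = -0.0451021.
Running total after k=1: 69.9519.
Order-2 term: −1/720 · (-0.000219635 − 0.0235895) = 3.30683e-05.
Running total after k=2: 69.9519.
Order-3 term: 1/30240 · (4.26101e-06 − 0.000509650) = -1.67126e-08.
Running total after k=3: 69.9519.
Order-4 term: −1/1209600 · (1.38686e-07 − 8.98853e-06) = 7.31634e-12.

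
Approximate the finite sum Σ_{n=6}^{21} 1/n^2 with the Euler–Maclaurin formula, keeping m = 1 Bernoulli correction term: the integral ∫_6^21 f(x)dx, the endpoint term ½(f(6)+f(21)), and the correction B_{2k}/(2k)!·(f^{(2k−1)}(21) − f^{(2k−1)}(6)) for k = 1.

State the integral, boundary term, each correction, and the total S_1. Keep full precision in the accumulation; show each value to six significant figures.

S_1 ≈ 0.134824

The integral term ∫_6^21 1/x^2 dx = 0.119048.
Boundary: ½(f(6) + f(21)) = ½(0.0277778 + 0.00226757) = 0.0150227.
So far: 0.134070.
Correction k=1: B_{2}/2! · (f^{(1)}(21) − f^{(1)}(6)) = 1/12 · (-0.000215959 − (-0.00925926)) = 0.000753608.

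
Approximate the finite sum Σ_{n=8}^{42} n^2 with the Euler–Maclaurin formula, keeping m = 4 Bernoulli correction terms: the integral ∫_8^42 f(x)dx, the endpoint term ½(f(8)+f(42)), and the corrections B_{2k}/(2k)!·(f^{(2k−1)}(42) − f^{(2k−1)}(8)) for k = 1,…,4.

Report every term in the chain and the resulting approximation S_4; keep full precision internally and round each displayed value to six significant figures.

∫_8^42 x^2 dx evaluates to 24525.3.
Boundary: ½(f(8) + f(42)) = ½(64.0000 + 1764.00) = 914.000.
Running total after boundary: 25439.3.
Correction k=1: B_{2}/2! · (f^{(1)}(42) − f^{(1)}(8)) = 1/12 · (84.0000 − 16.0000) = 5.66667.
After k=1: 25445.0.
Correction k=2: B_{4}/4! · (f^{(3)}(42) − f^{(3)}(8)) = −1/720 · (0.00000 − 0.00000) = 0.00000.
After k=2: 25445.0.
Correction k=3: B_{6}/6! · (f^{(5)}(42) − f^{(5)}(8)) = 1/30240 · (0.00000 − 0.00000) = 0.00000.
After k=3: 25445.0.
Correction k=4: B_{8}/8! · (f^{(7)}(42) − f^{(7)}(8)) = −1/1209600 · (0.00000 − 0.00000) = 0.00000.

S_4 ≈ 25445.0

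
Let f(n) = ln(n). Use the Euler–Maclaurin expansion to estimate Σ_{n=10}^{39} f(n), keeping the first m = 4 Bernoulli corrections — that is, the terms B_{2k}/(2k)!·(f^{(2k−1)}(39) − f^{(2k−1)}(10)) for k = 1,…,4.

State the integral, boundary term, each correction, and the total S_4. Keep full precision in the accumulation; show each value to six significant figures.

Integral: ∫_10^39 ln(x) dx = 90.8531.
Boundary: ½(f(10) + f(39)) = ½(2.30259 + 3.66356) = 2.98307.
Running total after boundary: 93.8361.
Order-1 term: 1/12 · (0.0256410 − 0.100000) = -0.00619658.
Partial sum through k=1: 93.8299.
Order-2 term: −1/720 · (3.37160e-05 − 0.00200000) = 2.73095e-06.
Partial sum through k=2: 93.8299.
Order-3 term: 1/30240 · (2.66004e-07 − 0.000240000) = -7.92771e-09.
Partial sum through k=3: 93.8299.
Order-4 term: −1/1209600 · (5.24663e-09 − 7.20000e-05) = 5.95195e-11.

S_4 ≈ 93.8299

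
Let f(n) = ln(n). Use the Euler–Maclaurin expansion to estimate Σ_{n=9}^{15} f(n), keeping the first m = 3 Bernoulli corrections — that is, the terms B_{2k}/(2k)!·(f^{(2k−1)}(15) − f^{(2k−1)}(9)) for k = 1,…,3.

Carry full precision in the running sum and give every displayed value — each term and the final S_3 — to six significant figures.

Integral: ∫_9^15 ln(x) dx = 14.8457.
Endpoint term: (f(9) + f(15))/2 = (2.19722 + 2.70805)/2 = 2.45264.
Running total after boundary: 17.2984.
Correction k=1: B_{2}/2! · (f^{(1)}(15) − f^{(1)}(9)) = 1/12 · (0.0666667 − 0.111111) = -0.00370370.
After k=1: 17.2947.
Correction k=2: B_{4}/4! · (f^{(3)}(15) − f^{(3)}(9)) = −1/720 · (0.000592593 − 0.00274348) = 2.98735e-06.
After k=2: 17.2947.
Correction k=3: B_{6}/6! · (f^{(5)}(15) − f^{(5)}(9)) = 1/30240 · (3.16049e-05 − 0.000406442) = -1.23954e-08.

S_3 ≈ 17.2947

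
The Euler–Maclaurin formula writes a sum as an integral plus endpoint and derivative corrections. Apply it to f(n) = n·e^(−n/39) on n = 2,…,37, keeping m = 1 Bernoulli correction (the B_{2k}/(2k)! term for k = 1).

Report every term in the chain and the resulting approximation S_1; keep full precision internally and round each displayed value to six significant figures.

∫_2^37 x·e^(−x/39) dx evaluates to 371.296.
½[f(2) + f(37)] = ½[1.90002 + 14.3278] = 8.11390.
Integral + boundary = 379.410.
Correction k=1: B_{2}/2! · (f^{(1)}(37) − f^{(1)}(2)) = 1/12 · (0.0198583 − 0.901292) = -0.0734528.

S_1 ≈ 379.337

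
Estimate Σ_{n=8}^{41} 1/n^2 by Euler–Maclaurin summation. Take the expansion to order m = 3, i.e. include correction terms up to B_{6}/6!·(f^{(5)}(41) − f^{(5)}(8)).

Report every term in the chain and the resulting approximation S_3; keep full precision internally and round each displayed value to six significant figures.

S_3 ≈ 0.109042

The integral term ∫_8^41 1/x^2 dx = 0.100610.
Boundary: ½(f(8) + f(41)) = ½(0.0156250 + 0.000594884) = 0.00810994.
Integral + boundary = 0.108720.
Order-1 term: 1/12 · (-2.90187e-05 − (-0.00390625)) = 0.000323103.
Partial sum through k=1: 0.109043.
Order-2 term: −1/720 · (-2.07153e-07 − (-0.000732422)) = -1.01696e-06.
Partial sum through k=2: 0.109042.
Order-3 term: 1/30240 · (-3.69697e-09 − (-0.000343323)) = 1.13531e-08.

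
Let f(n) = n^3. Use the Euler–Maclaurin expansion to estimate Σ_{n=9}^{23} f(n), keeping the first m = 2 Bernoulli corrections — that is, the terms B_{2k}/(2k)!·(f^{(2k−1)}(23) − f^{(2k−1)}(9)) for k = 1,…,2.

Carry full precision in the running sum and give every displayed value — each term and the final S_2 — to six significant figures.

Integral: ∫_9^23 x^3 dx = 68320.0.
Boundary: ½(f(9) + f(23)) = ½(729.000 + 12167.0) = 6448.00.
So far: 74768.0.
Order-1 term: 1/12 · (1587.00 − 243.000) = 112.000.
After k=1: 74880.0.
Order-2 term: −1/720 · (6.00000 − 6.00000) = 0.00000.

S_2 ≈ 74880.0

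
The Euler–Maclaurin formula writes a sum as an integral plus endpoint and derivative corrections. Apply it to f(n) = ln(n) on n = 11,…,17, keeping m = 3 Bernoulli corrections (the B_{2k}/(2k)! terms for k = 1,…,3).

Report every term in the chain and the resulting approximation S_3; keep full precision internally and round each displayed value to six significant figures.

Integral: ∫_11^17 ln(x) dx = 15.7878.
Endpoint term: (f(11) + f(17))/2 = (2.39790 + 2.83321)/2 = 2.61555.
Running total after boundary: 18.4033.
Correction k=1: B_{2}/2! · (f^{(1)}(17) − f^{(1)}(11)) = 1/12 · (0.0588235 − 0.0909091) = -0.00267380.
Running total after k=1: 18.4007.
Correction k=2: B_{4}/4! · (f^{(3)}(17) − f^{(3)}(11)) = −1/720 · (0.000407083 − 0.00150263) = 1.52159e-06.
Running total after k=2: 18.4007.
Correction k=3: B_{6}/6! · (f^{(5)}(17) − f^{(5)}(11)) = 1/30240 · (1.69031e-05 − 0.000149021) = -4.36898e-09.

S_3 ≈ 18.4007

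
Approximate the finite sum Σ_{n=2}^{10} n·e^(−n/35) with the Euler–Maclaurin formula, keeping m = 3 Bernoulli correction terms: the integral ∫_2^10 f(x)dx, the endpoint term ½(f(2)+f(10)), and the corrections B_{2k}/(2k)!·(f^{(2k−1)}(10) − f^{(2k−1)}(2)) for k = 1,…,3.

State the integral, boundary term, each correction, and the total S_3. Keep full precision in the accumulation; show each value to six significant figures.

Integral: ∫_2^10 x·e^(−x/35) dx = 39.4978.
½[f(2) + f(10)] = ½[1.88892 + 7.51477] = 4.70185.
Running total after boundary: 44.1997.
k=1: B_{2}/(2)! × [f^{(1)}(10) − f^{(1)}(2)] = 1/12 × (0.536769 − 0.890490) = -0.0294767.
Partial sum through k=1: 44.1702.
k=2: B_{4}/(4)! × [f^{(3)}(10) − f^{(3)}(2)] = −1/720 × (0.00166508 − 0.00226890) = 8.38644e-07.
Partial sum through k=2: 44.1702.
k=3: B_{6}/(6)! × [f^{(5)}(10) − f^{(5)}(2)] = 1/30240 × (2.36080e-06 − 3.11092e-06) = -2.48055e-11.

S_3 ≈ 44.1702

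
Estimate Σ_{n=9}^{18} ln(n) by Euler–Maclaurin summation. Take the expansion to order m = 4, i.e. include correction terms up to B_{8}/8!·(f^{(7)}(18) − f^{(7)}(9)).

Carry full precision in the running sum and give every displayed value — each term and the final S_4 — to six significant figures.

∫_9^18 ln(x) dx evaluates to 23.2517.
½[f(9) + f(18)] = ½[2.19722 + 2.89037] = 2.54380.
So far: 25.7955.
Order-1 term: 1/12 · (0.0555556 − 0.111111) = -0.00462963.
Running total after k=1: 25.7908.
Order-2 term: −1/720 · (0.000342936 − 0.00274348) = 3.33410e-06.
Running total after k=2: 25.7908.
Order-3 term: 1/30240 · (1.27013e-05 − 0.000406442) = -1.30205e-08.
Running total after k=3: 25.7908.
Order-4 term: −1/1209600 · (1.17605e-06 − 0.000150534) = 1.23477e-10.

S_4 ≈ 25.7908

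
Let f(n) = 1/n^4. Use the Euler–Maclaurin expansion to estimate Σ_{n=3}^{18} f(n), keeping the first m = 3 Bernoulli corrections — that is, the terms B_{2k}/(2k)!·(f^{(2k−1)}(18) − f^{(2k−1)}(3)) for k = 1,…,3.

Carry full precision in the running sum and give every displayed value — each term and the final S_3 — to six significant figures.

∫_3^18 1/x^4 dx evaluates to 0.0122885.
½[f(3) + f(18)] = ½[0.0123457 + 9.52599e-06] = 0.00617760.
Running total after boundary: 0.0184661.
Order-1 term: 1/12 · (-2.11689e-06 − (-0.0164609)) = 0.00137157.
After k=1: 0.0198377.
Order-2 term: −1/720 · (-1.96008e-07 − (-0.0548697)) = -7.62076e-05.
After k=2: 0.0197615.
Order-3 term: 1/30240 · (-3.38779e-08 − (-0.341411)) = 1.12901e-05.

S_3 ≈ 0.0197728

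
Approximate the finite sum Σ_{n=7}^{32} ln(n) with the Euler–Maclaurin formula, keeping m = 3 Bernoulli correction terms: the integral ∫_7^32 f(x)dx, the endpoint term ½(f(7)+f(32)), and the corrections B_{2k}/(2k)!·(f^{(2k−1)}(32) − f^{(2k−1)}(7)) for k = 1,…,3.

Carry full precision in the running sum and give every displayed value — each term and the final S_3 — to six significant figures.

S_3 ≈ 74.9787

∫_7^32 ln(x) dx evaluates to 72.2822.
Endpoint term: (f(7) + f(32))/2 = (1.94591 + 3.46574)/2 = 2.70582.
So far: 74.9880.
Order-1 term: 1/12 · (0.0312500 − 0.142857) = -0.00930060.
Running total after k=1: 74.9787.
Order-2 term: −1/720 · (6.10352e-05 − 0.00583090) = 8.01371e-06.
Running total after k=2: 74.9787.
Order-3 term: 1/30240 · (7.15256e-07 − 0.00142798) = -4.71978e-08.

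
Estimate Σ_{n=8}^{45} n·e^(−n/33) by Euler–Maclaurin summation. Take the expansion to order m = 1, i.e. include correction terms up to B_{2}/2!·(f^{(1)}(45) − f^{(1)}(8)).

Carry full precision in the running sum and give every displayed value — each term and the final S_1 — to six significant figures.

Integral: ∫_8^45 x·e^(−x/33) dx = 403.484.
½[f(8) + f(45)] = ½[6.27779 + 11.5078] = 8.89280.
Integral + boundary = 412.376.
k=1: B_{2}/(2)! × [f^{(1)}(45) − f^{(1)}(8)] = 1/12 × (-0.0929924 − 0.594487) = -0.0572900.

S_1 ≈ 412.319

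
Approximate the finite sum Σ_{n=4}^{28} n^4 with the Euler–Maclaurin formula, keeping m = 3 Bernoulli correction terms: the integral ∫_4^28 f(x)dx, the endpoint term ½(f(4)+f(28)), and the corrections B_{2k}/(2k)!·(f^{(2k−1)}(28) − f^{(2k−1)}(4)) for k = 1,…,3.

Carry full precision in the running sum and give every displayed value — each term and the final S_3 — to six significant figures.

The integral term ∫_4^28 x^4 dx = 3.44187e+06.
Endpoint term: (f(4) + f(28))/2 = (256.000 + 614656)/2 = 307456.
So far: 3.74932e+06.
k=1: B_{2}/(2)! × [f^{(1)}(28) − f^{(1)}(4)] = 1/12 × (87808.0 − 256.000) = 7296.00.
Running total after k=1: 3.75662e+06.
k=2: B_{4}/(4)! × [f^{(3)}(28) − f^{(3)}(4)] = −1/720 × (672.000 − 96.0000) = -0.800000.
Running total after k=2: 3.75662e+06.
k=3: B_{6}/(6)! × [f^{(5)}(28) − f^{(5)}(4)] = 1/30240 × (0.00000 − 0.00000) = 0.00000.

S_3 ≈ 3.75662e+06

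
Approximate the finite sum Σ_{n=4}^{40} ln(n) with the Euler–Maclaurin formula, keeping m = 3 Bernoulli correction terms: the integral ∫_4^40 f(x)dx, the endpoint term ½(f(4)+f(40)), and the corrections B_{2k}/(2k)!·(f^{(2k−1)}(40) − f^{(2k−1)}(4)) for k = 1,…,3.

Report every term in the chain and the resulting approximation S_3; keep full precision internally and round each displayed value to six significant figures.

∫_4^40 ln(x) dx evaluates to 106.010.
Endpoint term: (f(4) + f(40))/2 = (1.38629 + 3.68888)/2 = 2.53759.
Running total after boundary: 108.548.
Order-1 term: 1/12 · (0.0250000 − 0.250000) = -0.0187500.
Running total after k=1: 108.529.
Order-2 term: −1/720 · (3.12500e-05 − 0.0312500) = 4.33594e-05.
Running total after k=2: 108.529.
Order-3 term: 1/30240 · (2.34375e-07 − 0.0234375) = -7.75042e-07.

S_3 ≈ 108.529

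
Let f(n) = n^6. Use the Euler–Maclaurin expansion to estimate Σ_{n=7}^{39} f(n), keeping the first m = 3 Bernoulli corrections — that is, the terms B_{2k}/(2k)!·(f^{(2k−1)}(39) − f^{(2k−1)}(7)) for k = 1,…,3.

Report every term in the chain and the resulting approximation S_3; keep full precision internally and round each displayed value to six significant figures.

The integral term ∫_7^39 x^6 dx = 1.96043e+10.
Endpoint term: (f(7) + f(39))/2 = (117649 + 3.51874e+09)/2 = 1.75943e+09.
Running total after boundary: 2.13637e+10.
Order-1 term: 1/12 · (5.41345e+08 − 100842) = 4.51037e+07.
After k=1: 2.14088e+10.
Order-2 term: −1/720 · (7.11828e+06 − 41160.0) = -9829.33.
After k=2: 2.14088e+10.
Order-3 term: 1/30240 · (28080.0 − 5040.00) = 0.761905.

S_3 ≈ 2.14088e+10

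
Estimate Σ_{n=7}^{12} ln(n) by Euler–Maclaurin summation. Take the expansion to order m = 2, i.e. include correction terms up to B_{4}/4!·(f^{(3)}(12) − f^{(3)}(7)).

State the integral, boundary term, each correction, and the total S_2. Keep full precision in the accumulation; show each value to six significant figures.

Integral: ∫_7^12 ln(x) dx = 11.1975.
Endpoint term: (f(7) + f(12))/2 = (1.94591 + 2.48491)/2 = 2.21541.
Running total after boundary: 13.4129.
k=1: B_{2}/(2)! × [f^{(1)}(12) − f^{(1)}(7)] = 1/12 × (0.0833333 − 0.142857) = -0.00496032.
After k=1: 13.4080.
k=2: B_{4}/(4)! × [f^{(3)}(12) − f^{(3)}(7)] = −1/720 × (0.00115741 − 0.00583090) = 6.49097e-06.

S_2 ≈ 13.4080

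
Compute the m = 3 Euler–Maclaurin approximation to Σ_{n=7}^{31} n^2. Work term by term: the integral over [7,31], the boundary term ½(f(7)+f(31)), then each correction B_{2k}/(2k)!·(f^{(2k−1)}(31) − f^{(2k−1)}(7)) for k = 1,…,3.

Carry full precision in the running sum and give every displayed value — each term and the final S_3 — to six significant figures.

∫_7^31 x^2 dx evaluates to 9816.00.
Boundary: ½(f(7) + f(31)) = ½(49.0000 + 961.000) = 505.000.
So far: 10321.0.
Correction k=1: B_{2}/2! · (f^{(1)}(31) − f^{(1)}(7)) = 1/12 · (62.0000 − 14.0000) = 4.00000.
Running total after k=1: 10325.0.
Correction k=2: B_{4}/4! · (f^{(3)}(31) − f^{(3)}(7)) = −1/720 · (0.00000 − 0.00000) = 0.00000.
Running total after k=2: 10325.0.
Correction k=3: B_{6}/6! · (f^{(5)}(31) − f^{(5)}(7)) = 1/30240 · (0.00000 − 0.00000) = 0.00000.

S_3 ≈ 10325.0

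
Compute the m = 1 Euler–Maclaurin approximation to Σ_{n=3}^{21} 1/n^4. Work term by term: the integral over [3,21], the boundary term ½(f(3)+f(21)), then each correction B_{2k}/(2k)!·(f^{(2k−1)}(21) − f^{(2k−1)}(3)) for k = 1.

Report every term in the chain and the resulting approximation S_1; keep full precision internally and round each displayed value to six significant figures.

∫_3^21 1/x^4 dx evaluates to 0.0123097.
Endpoint term: (f(3) + f(21))/2 = (0.0123457 + 5.14189e-06)/2 = 0.00617541.
Integral + boundary = 0.0184851.
Order-1 term: 1/12 · (-9.79408e-07 − (-0.0164609)) = 0.00137166.

S_1 ≈ 0.0198568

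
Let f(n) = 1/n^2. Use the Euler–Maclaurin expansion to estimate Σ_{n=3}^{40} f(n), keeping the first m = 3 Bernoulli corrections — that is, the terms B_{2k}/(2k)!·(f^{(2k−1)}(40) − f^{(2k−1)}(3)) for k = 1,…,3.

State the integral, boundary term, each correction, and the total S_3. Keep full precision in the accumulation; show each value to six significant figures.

S_3 ≈ 0.370245

Integral: ∫_3^40 1/x^2 dx = 0.308333.
Boundary: ½(f(3) + f(40)) = ½(0.111111 + 0.000625000) = 0.0558681.
Integral + boundary = 0.364201.
k=1: B_{2}/(2)! × [f^{(1)}(40) − f^{(1)}(3)] = 1/12 × (-3.12500e-05 − (-0.0740741)) = 0.00617024.
Running total after k=1: 0.370372.
k=2: B_{4}/(4)! × [f^{(3)}(40) − f^{(3)}(3)] = −1/720 × (-2.34375e-07 − (-0.0987654)) = -0.000137174.
Running total after k=2: 0.370234.
k=3: B_{6}/(6)! × [f^{(5)}(40) − f^{(5)}(3)] = 1/30240 × (-4.39453e-09 − (-0.329218)) = 1.08868e-05.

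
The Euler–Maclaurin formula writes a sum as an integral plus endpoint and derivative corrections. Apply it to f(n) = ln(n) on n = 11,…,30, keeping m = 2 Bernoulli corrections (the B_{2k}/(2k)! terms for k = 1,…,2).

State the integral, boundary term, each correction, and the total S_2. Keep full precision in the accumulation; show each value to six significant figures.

∫_11^30 ln(x) dx evaluates to 56.6591.
Boundary: ½(f(11) + f(30)) = ½(2.39790 + 3.40120) = 2.89955.
Running total after boundary: 59.5586.
k=1: B_{2}/(2)! × [f^{(1)}(30) − f^{(1)}(11)] = 1/12 × (0.0333333 − 0.0909091) = -0.00479798.
Partial sum through k=1: 59.5538.
k=2: B_{4}/(4)! × [f^{(3)}(30) − f^{(3)}(11)] = −1/720 × (7.40741e-05 − 0.00150263) = 1.98410e-06.

S_2 ≈ 59.5538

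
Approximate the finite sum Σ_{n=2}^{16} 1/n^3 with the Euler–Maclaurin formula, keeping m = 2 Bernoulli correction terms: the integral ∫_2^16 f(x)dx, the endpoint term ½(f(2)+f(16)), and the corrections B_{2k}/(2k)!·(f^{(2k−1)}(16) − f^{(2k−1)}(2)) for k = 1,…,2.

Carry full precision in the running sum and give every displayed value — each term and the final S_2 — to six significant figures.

Integral: ∫_2^16 1/x^3 dx = 0.123047.
Endpoint term: (f(2) + f(16))/2 = (0.125000 + 0.000244141)/2 = 0.0626221.
Integral + boundary = 0.185669.
Correction k=1: B_{2}/2! · (f^{(1)}(16) − f^{(1)}(2)) = 1/12 · (-4.57764e-05 − (-0.187500)) = 0.0156212.
Running total after k=1: 0.201290.
Correction k=2: B_{4}/4! · (f^{(3)}(16) − f^{(3)}(2)) = −1/720 · (-3.57628e-06 − (-0.937500)) = -0.00130208.

S_2 ≈ 0.199988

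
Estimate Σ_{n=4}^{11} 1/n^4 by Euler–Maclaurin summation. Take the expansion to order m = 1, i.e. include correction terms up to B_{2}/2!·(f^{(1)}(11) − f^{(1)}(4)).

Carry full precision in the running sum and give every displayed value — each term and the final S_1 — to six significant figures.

S_1 ≈ 0.00726862

∫_4^11 1/x^4 dx evaluates to 0.00495790.
Endpoint term: (f(4) + f(11))/2 = (0.00390625 + 6.83013e-05)/2 = 0.00198728.
Running total after boundary: 0.00694517.
Correction k=1: B_{2}/2! · (f^{(1)}(11) − f^{(1)}(4)) = 1/12 · (-2.48369e-05 − (-0.00390625)) = 0.000323451.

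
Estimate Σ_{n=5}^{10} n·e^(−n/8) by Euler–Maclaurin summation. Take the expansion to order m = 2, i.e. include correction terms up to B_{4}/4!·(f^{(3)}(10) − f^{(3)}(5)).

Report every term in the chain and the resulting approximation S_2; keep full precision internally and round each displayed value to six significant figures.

The integral term ∫_5^10 x·e^(−x/8) dx = 14.4105.
Boundary: ½(f(5) + f(10)) = ½(2.67631 + 2.86505) = 2.77068.
So far: 17.1812.
k=1: B_{2}/(2)! × [f^{(1)}(10) − f^{(1)}(5)] = 1/12 × (-0.0716262 − 0.200723) = -0.0226958.
After k=1: 17.1585.
k=2: B_{4}/(4)! × [f^{(3)}(10) − f^{(3)}(5)] = −1/720 × (0.00783412 − 0.0198632) = 1.67071e-05.

S_2 ≈ 17.1585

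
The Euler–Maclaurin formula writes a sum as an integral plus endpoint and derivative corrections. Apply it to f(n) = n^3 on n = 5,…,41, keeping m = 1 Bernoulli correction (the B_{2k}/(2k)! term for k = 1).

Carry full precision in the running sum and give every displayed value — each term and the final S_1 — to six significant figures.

Integral: ∫_5^41 x^3 dx = 706284.
Endpoint term: (f(5) + f(41))/2 = (125.000 + 68921.0)/2 = 34523.0.
So far: 740807.
Correction k=1: B_{2}/2! · (f^{(1)}(41) − f^{(1)}(5)) = 1/12 · (5043.00 − 75.0000) = 414.000.

S_1 ≈ 741221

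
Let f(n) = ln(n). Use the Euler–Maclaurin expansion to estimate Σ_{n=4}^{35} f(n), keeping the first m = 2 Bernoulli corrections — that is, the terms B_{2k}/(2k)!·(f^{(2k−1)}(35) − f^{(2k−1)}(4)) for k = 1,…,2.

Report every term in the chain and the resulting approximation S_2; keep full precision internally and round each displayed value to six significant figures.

S_2 ≈ 90.3444

Integral: ∫_4^35 ln(x) dx = 87.8920.
Endpoint term: (f(4) + f(35))/2 = (1.38629 + 3.55535)/2 = 2.47082.
Running total after boundary: 90.3628.
k=1: B_{2}/(2)! × [f^{(1)}(35) − f^{(1)}(4)] = 1/12 × (0.0285714 − 0.250000) = -0.0184524.
After k=1: 90.3444.
k=2: B_{4}/(4)! × [f^{(3)}(35) − f^{(3)}(4)] = −1/720 × (4.66472e-05 − 0.0312500) = 4.33380e-05.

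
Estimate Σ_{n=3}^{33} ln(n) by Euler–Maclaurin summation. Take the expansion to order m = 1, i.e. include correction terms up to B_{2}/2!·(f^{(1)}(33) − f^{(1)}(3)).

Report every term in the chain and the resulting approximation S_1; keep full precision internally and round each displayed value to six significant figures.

∫_3^33 ln(x) dx evaluates to 82.0889.
Boundary: ½(f(3) + f(33)) = ½(1.09861 + 3.49651) = 2.29756.
Integral + boundary = 84.3865.
Correction k=1: B_{2}/2! · (f^{(1)}(33) − f^{(1)}(3)) = 1/12 · (0.0303030 − 0.333333) = -0.0252525.

S_1 ≈ 84.3612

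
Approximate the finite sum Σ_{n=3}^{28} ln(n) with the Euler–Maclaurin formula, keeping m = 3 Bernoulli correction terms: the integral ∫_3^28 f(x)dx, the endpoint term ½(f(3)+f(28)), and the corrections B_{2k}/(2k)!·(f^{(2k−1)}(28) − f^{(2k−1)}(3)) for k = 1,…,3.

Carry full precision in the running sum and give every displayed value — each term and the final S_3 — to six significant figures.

Integral: ∫_3^28 ln(x) dx = 65.0059.
½[f(3) + f(28)] = ½[1.09861 + 3.33220] = 2.21541.
Integral + boundary = 67.2213.
Correction k=1: B_{2}/2! · (f^{(1)}(28) − f^{(1)}(3)) = 1/12 · (0.0357143 − 0.333333) = -0.0248016.
After k=1: 67.1965.
Correction k=2: B_{4}/4! · (f^{(3)}(28) − f^{(3)}(3)) = −1/720 · (9.11079e-05 − 0.0740741) = 0.000102754.
After k=2: 67.1966.
Correction k=3: B_{6}/6! · (f^{(5)}(28) − f^{(5)}(3)) = 1/30240 · (1.39451e-06 − 0.0987654) = -3.26601e-06.

S_3 ≈ 67.1966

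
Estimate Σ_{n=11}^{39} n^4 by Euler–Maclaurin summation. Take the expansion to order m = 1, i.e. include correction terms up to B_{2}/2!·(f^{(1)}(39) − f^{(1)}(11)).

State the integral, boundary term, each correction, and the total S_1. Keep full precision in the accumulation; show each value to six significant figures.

S_1 ≈ 1.91960e+07

∫_11^39 x^4 dx evaluates to 1.80126e+07.
Endpoint term: (f(11) + f(39))/2 = (14641.0 + 2.31344e+06)/2 = 1.16404e+06.
Integral + boundary = 1.91767e+07.
Correction k=1: B_{2}/2! · (f^{(1)}(39) − f^{(1)}(11)) = 1/12 · (237276 − 5324.00) = 19329.3.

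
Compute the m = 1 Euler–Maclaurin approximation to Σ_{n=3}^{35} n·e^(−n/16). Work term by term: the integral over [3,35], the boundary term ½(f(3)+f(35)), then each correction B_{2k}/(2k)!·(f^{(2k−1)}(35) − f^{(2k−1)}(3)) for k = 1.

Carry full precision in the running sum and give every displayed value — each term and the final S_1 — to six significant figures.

S_1 ≈ 163.612

∫_3^35 x·e^(−x/16) dx evaluates to 160.472.
½[f(3) + f(35)] = ½[2.48709 + 3.92689] = 3.20699.
So far: 163.679.
Correction k=1: B_{2}/2! · (f^{(1)}(35) − f^{(1)}(3)) = 1/12 · (-0.133234 − 0.673586) = -0.0672350.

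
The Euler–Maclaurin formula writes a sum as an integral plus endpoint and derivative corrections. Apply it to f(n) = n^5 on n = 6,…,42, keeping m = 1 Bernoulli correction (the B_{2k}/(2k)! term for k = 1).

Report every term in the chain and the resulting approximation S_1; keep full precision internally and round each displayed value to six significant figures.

∫_6^42 x^5 dx evaluates to 9.14831e+08.
½[f(6) + f(42)] = ½[7776.00 + 1.30691e+08] = 6.53495e+07.
So far: 9.80180e+08.
Correction k=1: B_{2}/2! · (f^{(1)}(42) − f^{(1)}(6)) = 1/12 · (1.55585e+07 − 6480.00) = 1.29600e+06.

S_1 ≈ 9.81476e+08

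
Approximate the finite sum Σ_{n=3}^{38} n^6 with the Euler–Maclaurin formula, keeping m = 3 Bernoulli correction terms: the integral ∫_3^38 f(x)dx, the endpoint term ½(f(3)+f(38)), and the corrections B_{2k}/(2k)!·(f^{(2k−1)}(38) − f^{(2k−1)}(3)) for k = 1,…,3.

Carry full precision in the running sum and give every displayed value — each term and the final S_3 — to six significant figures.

The integral term ∫_3^38 x^6 dx = 1.63451e+10.
Boundary: ½(f(3) + f(38)) = ½(729.000 + 3.01094e+09) = 1.50547e+09.
Integral + boundary = 1.78506e+10.
Order-1 term: 1/12 · (4.75411e+08 − 1458.00) = 3.96175e+07.
Running total after k=1: 1.78902e+10.
Order-2 term: −1/720 · (6.58464e+06 − 3240.00) = -9140.83.
Running total after k=2: 1.78902e+10.
Order-3 term: 1/30240 · (27360.0 − 2160.00) = 0.833333.

S_3 ≈ 1.78902e+10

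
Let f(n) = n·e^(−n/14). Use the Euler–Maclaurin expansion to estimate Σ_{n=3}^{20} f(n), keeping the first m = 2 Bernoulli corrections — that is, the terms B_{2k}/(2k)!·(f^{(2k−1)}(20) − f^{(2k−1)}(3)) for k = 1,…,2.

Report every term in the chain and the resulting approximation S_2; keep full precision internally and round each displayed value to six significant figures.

S_2 ≈ 81.5659

∫_3^20 x·e^(−x/14) dx evaluates to 78.0201.
Endpoint term: (f(3) + f(20))/2 = (2.42135 + 4.79302)/2 = 3.60719.
Running total after boundary: 81.6273.
k=1: B_{2}/(2)! × [f^{(1)}(20) − f^{(1)}(3)] = 1/12 × (-0.102708 − 0.634164) = -0.0614060.
Running total after k=1: 81.5659.
k=2: B_{4}/(4)! × [f^{(3)}(20) − f^{(3)}(3)] = −1/720 × (0.00192140 − 0.0114714) = 1.32639e-05.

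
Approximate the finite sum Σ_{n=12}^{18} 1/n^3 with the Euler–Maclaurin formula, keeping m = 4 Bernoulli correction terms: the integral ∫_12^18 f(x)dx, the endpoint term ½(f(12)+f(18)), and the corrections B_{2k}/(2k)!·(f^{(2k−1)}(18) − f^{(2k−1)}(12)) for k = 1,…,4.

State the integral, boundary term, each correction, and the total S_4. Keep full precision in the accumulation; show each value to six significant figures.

The integral term ∫_12^18 1/x^3 dx = 0.00192901.
Endpoint term: (f(12) + f(18))/2 = (0.000578704 + 0.000171468)/2 = 0.000375086.
So far: 0.00230410.
k=1: B_{2}/(2)! × [f^{(1)}(18) − f^{(1)}(12)] = 1/12 × (-2.85780e-05 − (-0.000144676)) = 9.67483e-06.
Running total after k=1: 0.00231377.
k=2: B_{4}/(4)! × [f^{(3)}(18) − f^{(3)}(12)] = −1/720 × (-1.76407e-06 − (-2.00939e-05)) = -2.54581e-08.
Running total after k=2: 0.00231375.
k=3: B_{6}/(6)! × [f^{(5)}(18) − f^{(5)}(12)] = 1/30240 × (-2.28676e-07 − (-5.86071e-06)) = 1.86245e-10.
Running total after k=3: 0.00231375.
k=4: B_{8}/(8)! × [f^{(7)}(18) − f^{(7)}(12)] = −1/1209600 × (-5.08169e-08 − (-2.93036e-06)) = -2.38057e-12.

S_4 ≈ 0.00231375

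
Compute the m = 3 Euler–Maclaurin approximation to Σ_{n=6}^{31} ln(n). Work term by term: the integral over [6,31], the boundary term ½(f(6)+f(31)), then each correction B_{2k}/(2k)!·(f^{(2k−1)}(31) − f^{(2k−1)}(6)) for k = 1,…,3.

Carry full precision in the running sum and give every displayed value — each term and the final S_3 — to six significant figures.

∫_6^31 ln(x) dx evaluates to 70.7030.
Boundary: ½(f(6) + f(31)) = ½(1.79176 + 3.43399) = 2.61287.
Integral + boundary = 73.3159.
Order-1 term: 1/12 · (0.0322581 − 0.166667) = -0.0112007.
Running total after k=1: 73.3047.
Order-2 term: −1/720 · (6.71344e-05 − 0.00925926) = 1.27668e-05.
Running total after k=2: 73.3047.
Order-3 term: 1/30240 · (8.38306e-07 − 0.00308642) = -1.02036e-07.

S_3 ≈ 73.3047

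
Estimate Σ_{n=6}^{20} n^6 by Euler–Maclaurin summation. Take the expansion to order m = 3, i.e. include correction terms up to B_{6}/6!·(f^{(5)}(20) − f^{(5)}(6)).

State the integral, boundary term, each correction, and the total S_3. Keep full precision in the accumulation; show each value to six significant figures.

Integral: ∫_6^20 x^6 dx = 1.82817e+08.
½[f(6) + f(20)] = ½[46656.0 + 6.40000e+07] = 3.20233e+07.
Running total after boundary: 2.14840e+08.
Correction k=1: B_{2}/2! · (f^{(1)}(20) − f^{(1)}(6)) = 1/12 · (1.92000e+07 − 46656.0) = 1.59611e+06.
After k=1: 2.16437e+08.
Correction k=2: B_{4}/4! · (f^{(3)}(20) − f^{(3)}(6)) = −1/720 · (960000 − 25920.0) = -1297.33.
After k=2: 2.16435e+08.
Correction k=3: B_{6}/6! · (f^{(5)}(20) − f^{(5)}(6)) = 1/30240 · (14400.0 − 4320.00) = 0.333333.

S_3 ≈ 2.16435e+08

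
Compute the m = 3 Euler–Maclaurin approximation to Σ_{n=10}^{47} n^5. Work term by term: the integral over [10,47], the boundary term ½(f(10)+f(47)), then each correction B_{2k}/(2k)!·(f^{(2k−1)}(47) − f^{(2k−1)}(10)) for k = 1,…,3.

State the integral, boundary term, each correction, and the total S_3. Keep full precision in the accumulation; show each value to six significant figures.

S_3 ≈ 1.91312e+09

∫_10^47 x^5 dx evaluates to 1.79637e+09.
½[f(10) + f(47)] = ½[100000 + 2.29345e+08] = 1.14723e+08.
Running total after boundary: 1.91109e+09.
Correction k=1: B_{2}/2! · (f^{(1)}(47) − f^{(1)}(10)) = 1/12 · (2.43984e+07 − 50000.0) = 2.02903e+06.
Running total after k=1: 1.91312e+09.
Correction k=2: B_{4}/4! · (f^{(3)}(47) − f^{(3)}(10)) = −1/720 · (132540 − 6000.00) = -175.750.
Running total after k=2: 1.91312e+09.
Correction k=3: B_{6}/6! · (f^{(5)}(47) − f^{(5)}(10)) = 1/30240 · (120.000 − 120.000) = 0.00000.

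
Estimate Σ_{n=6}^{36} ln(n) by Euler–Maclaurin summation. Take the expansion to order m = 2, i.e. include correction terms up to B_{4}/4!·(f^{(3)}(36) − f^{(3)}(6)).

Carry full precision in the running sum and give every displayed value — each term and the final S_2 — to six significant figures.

S_2 ≈ 90.9322

Integral: ∫_6^36 ln(x) dx = 88.2561.
Endpoint term: (f(6) + f(36))/2 = (1.79176 + 3.58352)/2 = 2.68764.
Integral + boundary = 90.9438.
k=1: B_{2}/(2)! × [f^{(1)}(36) − f^{(1)}(6)] = 1/12 × (0.0277778 − 0.166667) = -0.0115741.
Partial sum through k=1: 90.9322.
k=2: B_{4}/(4)! × [f^{(3)}(36) − f^{(3)}(6)] = −1/720 × (4.28669e-05 − 0.00925926) = 1.28005e-05.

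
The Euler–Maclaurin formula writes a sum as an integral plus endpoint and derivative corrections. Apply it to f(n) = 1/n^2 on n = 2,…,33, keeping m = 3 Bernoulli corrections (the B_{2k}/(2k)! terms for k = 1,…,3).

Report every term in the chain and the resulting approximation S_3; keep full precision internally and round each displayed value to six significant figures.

S_3 ≈ 0.615129

Integral: ∫_2^33 1/x^2 dx = 0.469697.
Boundary: ½(f(2) + f(33)) = ½(0.250000 + 0.000918274) = 0.125459.
Integral + boundary = 0.595156.
Correction k=1: B_{2}/2! · (f^{(1)}(33) − f^{(1)}(2)) = 1/12 · (-5.56529e-05 − (-0.250000)) = 0.0208287.
After k=1: 0.615985.
Correction k=2: B_{4}/4! · (f^{(3)}(33) − f^{(3)}(2)) = −1/720 · (-6.13256e-07 − (-0.750000)) = -0.00104167.
After k=2: 0.614943.
Correction k=3: B_{6}/6! · (f^{(5)}(33) − f^{(5)}(2)) = 1/30240 · (-1.68941e-08 − (-5.62500)) = 0.000186012.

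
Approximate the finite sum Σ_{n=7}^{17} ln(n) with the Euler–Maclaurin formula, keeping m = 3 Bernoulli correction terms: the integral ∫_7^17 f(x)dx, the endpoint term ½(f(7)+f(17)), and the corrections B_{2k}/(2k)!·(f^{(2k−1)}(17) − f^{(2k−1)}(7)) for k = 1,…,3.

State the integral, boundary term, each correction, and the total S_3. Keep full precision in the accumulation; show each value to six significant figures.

S_3 ≈ 26.9258

∫_7^17 ln(x) dx evaluates to 24.5433.
Endpoint term: (f(7) + f(17))/2 = (1.94591 + 2.83321)/2 = 2.38956.
Integral + boundary = 26.9328.
k=1: B_{2}/(2)! × [f^{(1)}(17) − f^{(1)}(7)] = 1/12 × (0.0588235 − 0.142857) = -0.00700280.
After k=1: 26.9258.
k=2: B_{4}/(4)! × [f^{(3)}(17) − f^{(3)}(7)] = −1/720 × (0.000407083 − 0.00583090) = 7.53308e-06.
After k=2: 26.9258.
k=3: B_{6}/(6)! × [f^{(5)}(17) − f^{(5)}(7)] = 1/30240 × (1.69031e-05 − 0.00142798) = -4.66625e-08.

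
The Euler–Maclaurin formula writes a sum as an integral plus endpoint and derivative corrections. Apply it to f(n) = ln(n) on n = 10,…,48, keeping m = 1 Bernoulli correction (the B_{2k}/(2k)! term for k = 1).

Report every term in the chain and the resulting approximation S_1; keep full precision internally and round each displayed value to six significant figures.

S_1 ≈ 127.872

Integral: ∫_10^48 ln(x) dx = 124.792.
Endpoint term: (f(10) + f(48))/2 = (2.30259 + 3.87120)/2 = 3.08689.
Running total after boundary: 127.879.
Correction k=1: B_{2}/2! · (f^{(1)}(48) − f^{(1)}(10)) = 1/12 · (0.0208333 − 0.100000) = -0.00659722.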